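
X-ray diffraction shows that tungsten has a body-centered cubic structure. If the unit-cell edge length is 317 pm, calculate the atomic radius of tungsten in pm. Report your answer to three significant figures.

137 pm

In a BCC lattice, atoms touch along the body diagonal, so √3·a = 4r.
r = √3·a/4 = 1.7321 × 317 / 4 = 137 pm.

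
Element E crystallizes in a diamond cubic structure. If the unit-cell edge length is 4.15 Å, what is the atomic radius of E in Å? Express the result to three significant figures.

In a diamond cubic lattice, nearest neighbors lie along the body diagonal with √3·a = 8r.
r = √3·a/8 = 1.7321 × 4.15 / 8 = 0.899 Å.

0.899 Å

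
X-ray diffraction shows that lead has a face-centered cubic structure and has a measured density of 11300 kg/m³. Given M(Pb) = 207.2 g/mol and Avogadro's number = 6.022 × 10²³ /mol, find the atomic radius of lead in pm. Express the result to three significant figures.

175 pm

For an FCC cell (Z = 4), a³ = Z·M/(N_A·ρ) = 4 × 207.2 / (6.022 × 10²³ × 11.30) = 1.218 × 10^-22 cm³, so a = 4.957 × 10^-8 cm = 495.7 pm.
Atoms touch along the face diagonal, so √2·a = 4r, so r = 0.3536 × a = 175 pm.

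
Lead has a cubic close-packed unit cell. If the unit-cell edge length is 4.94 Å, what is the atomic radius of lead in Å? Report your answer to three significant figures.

1.75 Å

In an FCC lattice, atoms touch along the face diagonal, so √2·a = 4r.
r = √2·a/4 = 1.4142 × 4.94 / 4 = 1.75 Å.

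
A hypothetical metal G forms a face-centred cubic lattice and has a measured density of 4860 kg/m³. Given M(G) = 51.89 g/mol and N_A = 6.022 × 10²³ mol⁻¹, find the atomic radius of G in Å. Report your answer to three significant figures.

For an FCC cell (Z = 4), a³ = Z·M/(N_A·ρ) = 4 × 51.89 / (6.022 × 10²³ × 4.860) = 7.092 × 10^-23 cm³, so a = 4.139 × 10^-8 cm = 4.139 Å.
Atoms touch along the face diagonal, so √2·a = 4r, so r = 0.3536 × a = 1.46 Å.

1.46 Å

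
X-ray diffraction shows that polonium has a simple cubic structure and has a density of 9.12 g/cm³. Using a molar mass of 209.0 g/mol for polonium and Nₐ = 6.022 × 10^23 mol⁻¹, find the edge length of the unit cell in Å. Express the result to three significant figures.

With Z = 1 atom per simple cubic cell, a³ = Z·M/(N_A·ρ) = 1 × 209.0 / (6.022 × 10²³ × 9.120 g/cm³) = 3.805 × 10^-23 cm³.
a = (3.805 × 10^-23)^(1/3) = 3.364 × 10^-8 cm = 3.36 Å.

3.36 Å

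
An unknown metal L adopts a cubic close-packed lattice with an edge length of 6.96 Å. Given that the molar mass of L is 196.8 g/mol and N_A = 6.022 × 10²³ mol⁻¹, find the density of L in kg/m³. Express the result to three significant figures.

An FCC unit cell contains Z = 4 atoms.
Cell volume: a³ = (6.96 Å)³ = (6.960 × 10^-8 cm)³ = 3.372 × 10^-22 cm³.
ρ = Z·M/(N_A·a³) = 4 × 196.8 / (6.022 × 10²³ × 3.372 × 10^-22) = 3.877 g/cm³ = 3880 kg/m³.

3880 kg/m³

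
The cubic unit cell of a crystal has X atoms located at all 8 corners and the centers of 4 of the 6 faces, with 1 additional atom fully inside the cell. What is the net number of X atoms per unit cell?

4

Corner atoms are shared by 8 cells (1/8 each), face atoms by 2 (1/2 each), interior atoms are unshared.
Net atoms = 8 × 1/8 + 4 × 1/2 + 1 = 1 + 2 + 1 = 4.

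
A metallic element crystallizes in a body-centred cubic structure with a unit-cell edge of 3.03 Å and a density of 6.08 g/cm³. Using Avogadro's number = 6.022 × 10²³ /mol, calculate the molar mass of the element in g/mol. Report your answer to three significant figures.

50.9 g/mol

A BCC cell has Z = 2 atoms; a = 3.030 × 10^-8 cm.
M = ρ·N_A·a³/Z = 6.08 × 6.022 × 10²³ × 2.782 × 10^-23 / 2 = 50.9 g/mol.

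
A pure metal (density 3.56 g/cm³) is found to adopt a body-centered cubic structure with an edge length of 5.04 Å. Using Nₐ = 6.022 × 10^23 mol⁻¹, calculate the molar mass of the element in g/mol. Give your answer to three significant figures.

A BCC cell has Z = 2 atoms; a = 5.040 × 10^-8 cm.
M = ρ·N_A·a³/Z = 3.56 × 6.022 × 10²³ × 1.280 × 10^-22 / 2 = 137 g/mol.

137 g/mol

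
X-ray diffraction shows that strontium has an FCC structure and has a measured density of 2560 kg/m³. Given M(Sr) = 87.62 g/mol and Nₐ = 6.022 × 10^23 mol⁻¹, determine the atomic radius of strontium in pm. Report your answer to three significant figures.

For an FCC cell (Z = 4), a³ = Z·M/(N_A·ρ) = 4 × 87.62 / (6.022 × 10²³ × 2.560) = 2.273 × 10^-22 cm³, so a = 6.103 × 10^-8 cm = 610.3 pm.
Atoms touch along the face diagonal, so √2·a = 4r, so r = 0.3536 × a = 216 pm.

216 pm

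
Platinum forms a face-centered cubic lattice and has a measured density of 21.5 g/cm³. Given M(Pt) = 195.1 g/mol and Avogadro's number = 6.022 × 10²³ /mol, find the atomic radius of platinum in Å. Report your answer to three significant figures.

For an FCC cell (Z = 4), a³ = Z·M/(N_A·ρ) = 4 × 195.1 / (6.022 × 10²³ × 21.50) = 6.028 × 10^-23 cm³, so a = 3.921 × 10^-8 cm = 3.921 Å.
Atoms touch along the face diagonal, so √2·a = 4r, so r = 0.3536 × a = 1.39 Å.

1.39 Å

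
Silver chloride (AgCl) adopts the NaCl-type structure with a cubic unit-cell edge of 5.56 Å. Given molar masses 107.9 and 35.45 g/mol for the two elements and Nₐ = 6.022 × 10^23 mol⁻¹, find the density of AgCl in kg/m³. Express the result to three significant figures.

5540 kg/m³

The NaCl-type structure contains Z = 4 formula units per cell; M(AgCl) = 107.9 + 35.45 = 143.35 g/mol.
a³ = (5.560 × 10^-8 cm)³ = 1.719 × 10^-22 cm³.
ρ = 4 × 143.35 / (6.022 × 10²³ × 1.719 × 10^-22) = 5.540 g/cm³ = 5540 kg/m³.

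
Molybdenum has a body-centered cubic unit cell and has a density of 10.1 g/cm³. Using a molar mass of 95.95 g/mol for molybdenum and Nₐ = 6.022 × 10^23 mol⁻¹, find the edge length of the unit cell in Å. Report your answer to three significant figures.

With Z = 2 atoms per BCC cell, a³ = Z·M/(N_A·ρ) = 2 × 95.95 / (6.022 × 10²³ × 10.10 g/cm³) = 3.155 × 10^-23 cm³.
a = (3.155 × 10^-23)^(1/3) = 3.160 × 10^-8 cm = 3.16 Å.

3.16 Å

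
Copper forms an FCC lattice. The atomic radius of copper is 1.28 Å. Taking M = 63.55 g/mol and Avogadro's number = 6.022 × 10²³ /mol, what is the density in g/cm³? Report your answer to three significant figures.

In an FCC lattice, atoms touch along the face diagonal, so √2·a = 4r, giving a = 3.620 Å = 3.620 × 10^-8 cm.
With Z = 4, ρ = Z·M/(N_A·a³) = 4 × 63.55 / (6.022 × 10²³ × 4.745 × 10^-23) = 8.895 g/cm³.

8.90 g/cm³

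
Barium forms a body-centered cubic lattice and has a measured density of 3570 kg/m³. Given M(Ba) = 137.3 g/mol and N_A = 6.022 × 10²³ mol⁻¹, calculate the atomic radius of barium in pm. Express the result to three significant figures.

For a BCC cell (Z = 2), a³ = Z·M/(N_A·ρ) = 2 × 137.3 / (6.022 × 10²³ × 3.570) = 1.277 × 10^-22 cm³, so a = 5.036 × 10^-8 cm = 503.6 pm.
Atoms touch along the body diagonal, so √3·a = 4r, so r = 0.4330 × a = 218 pm.

218 pm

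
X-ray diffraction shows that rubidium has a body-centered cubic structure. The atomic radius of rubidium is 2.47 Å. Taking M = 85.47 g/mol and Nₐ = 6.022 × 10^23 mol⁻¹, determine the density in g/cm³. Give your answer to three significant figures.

1.53 g/cm³

In a BCC lattice, atoms touch along the body diagonal, so √3·a = 4r, giving a = 5.704 Å = 5.704 × 10^-8 cm.
With Z = 2, ρ = Z·M/(N_A·a³) = 2 × 85.47 / (6.022 × 10²³ × 1.856 × 10^-22) = 1.529 g/cm³.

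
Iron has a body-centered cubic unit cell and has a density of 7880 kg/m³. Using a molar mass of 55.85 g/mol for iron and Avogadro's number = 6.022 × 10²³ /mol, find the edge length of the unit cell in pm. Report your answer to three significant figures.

With Z = 2 atoms per BCC cell, a³ = Z·M/(N_A·ρ) = 2 × 55.85 / (6.022 × 10²³ × 7.880 g/cm³) = 2.354 × 10^-23 cm³.
a = (2.354 × 10^-23)^(1/3) = 2.866 × 10^-8 cm = 287 pm.

287 pm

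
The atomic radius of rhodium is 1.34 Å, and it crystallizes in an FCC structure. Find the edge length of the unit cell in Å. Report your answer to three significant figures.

3.79 Å

In an FCC lattice, atoms touch along the face diagonal, so √2·a = 4r.
a = 4r/√2 = 4 × 1.34 / 1.4142 = 3.79 Å.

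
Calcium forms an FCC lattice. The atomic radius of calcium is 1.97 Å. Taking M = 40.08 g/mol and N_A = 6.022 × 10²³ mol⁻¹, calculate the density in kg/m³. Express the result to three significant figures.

1540 kg/m³

In an FCC lattice, atoms touch along the face diagonal, so √2·a = 4r, giving a = 5.572 Å = 5.572 × 10^-8 cm.
With Z = 4, ρ = Z·M/(N_A·a³) = 4 × 40.08 / (6.022 × 10²³ × 1.730 × 10^-22) = 1.539 g/cm³ = 1540 kg/m³.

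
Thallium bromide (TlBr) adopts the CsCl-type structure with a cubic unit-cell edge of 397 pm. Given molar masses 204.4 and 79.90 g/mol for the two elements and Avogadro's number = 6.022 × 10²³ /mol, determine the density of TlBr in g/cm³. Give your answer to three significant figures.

7.55 g/cm³

The CsCl-type structure contains Z = 1 formula unit per cell; M(TlBr) = 204.4 + 79.90 = 284.3 g/mol.
a³ = (3.970 × 10^-8 cm)³ = 6.257 × 10^-23 cm³.
ρ = 1 × 284.3 / (6.022 × 10²³ × 6.257 × 10^-23) = 7.545 g/cm³.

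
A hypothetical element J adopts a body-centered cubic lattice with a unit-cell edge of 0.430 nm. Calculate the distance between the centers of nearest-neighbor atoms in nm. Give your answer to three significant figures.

0.372 nm

In a BCC structure, atoms touch along the body diagonal, so √3·a = 4r; the nearest-neighbor distance equals 2r = 0.8660·a.
d = 0.8660 × 0.430 = 0.372 nm.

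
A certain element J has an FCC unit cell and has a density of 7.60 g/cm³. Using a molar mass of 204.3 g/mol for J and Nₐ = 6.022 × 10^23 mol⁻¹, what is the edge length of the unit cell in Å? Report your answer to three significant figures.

With Z = 4 atoms per FCC cell, a³ = Z·M/(N_A·ρ) = 4 × 204.3 / (6.022 × 10²³ × 7.600 g/cm³) = 1.786 × 10^-22 cm³.
a = (1.786 × 10^-22)^(1/3) = 5.631 × 10^-8 cm = 5.63 Å.

5.63 Å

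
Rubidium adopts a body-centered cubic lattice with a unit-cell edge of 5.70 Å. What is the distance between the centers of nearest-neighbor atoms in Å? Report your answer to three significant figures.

In a BCC structure, atoms touch along the body diagonal, so √3·a = 4r; the nearest-neighbor distance equals 2r = 0.8660·a.
d = 0.8660 × 5.70 = 4.94 Å.

4.94 Å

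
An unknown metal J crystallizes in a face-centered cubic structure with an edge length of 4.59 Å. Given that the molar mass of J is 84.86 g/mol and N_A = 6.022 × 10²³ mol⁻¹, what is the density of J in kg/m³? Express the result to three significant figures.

5830 kg/m³

An FCC unit cell contains Z = 4 atoms.
Cell volume: a³ = (4.59 Å)³ = (4.590 × 10^-8 cm)³ = 9.670 × 10^-23 cm³.
ρ = Z·M/(N_A·a³) = 4 × 84.86 / (6.022 × 10²³ × 9.670 × 10^-23) = 5.829 g/cm³ = 5830 kg/m³.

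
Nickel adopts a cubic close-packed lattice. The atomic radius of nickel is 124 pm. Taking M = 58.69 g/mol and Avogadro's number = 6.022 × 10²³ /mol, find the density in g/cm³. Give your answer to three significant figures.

9.04 g/cm³

In an FCC lattice, atoms touch along the face diagonal, so √2·a = 4r, giving a = 350.7 pm = 3.507 × 10^-8 cm.
With Z = 4, ρ = Z·M/(N_A·a³) = 4 × 58.69 / (6.022 × 10²³ × 4.314 × 10^-23) = 9.036 g/cm³.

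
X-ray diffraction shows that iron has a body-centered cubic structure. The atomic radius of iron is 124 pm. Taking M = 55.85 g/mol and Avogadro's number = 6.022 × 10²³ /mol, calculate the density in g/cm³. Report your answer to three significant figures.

7.90 g/cm³

In a BCC lattice, atoms touch along the body diagonal, so √3·a = 4r, giving a = 286.4 pm = 2.864 × 10^-8 cm.
With Z = 2, ρ = Z·M/(N_A·a³) = 2 × 55.85 / (6.022 × 10²³ × 2.348 × 10^-23) = 7.899 g/cm³.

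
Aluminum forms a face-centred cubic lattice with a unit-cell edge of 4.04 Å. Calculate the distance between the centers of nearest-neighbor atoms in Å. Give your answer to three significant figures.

In an FCC structure, atoms touch along the face diagonal, so √2·a = 4r; the nearest-neighbor distance equals 2r = 0.7071·a.
d = 0.7071 × 4.04 = 2.86 Å.

2.86 Å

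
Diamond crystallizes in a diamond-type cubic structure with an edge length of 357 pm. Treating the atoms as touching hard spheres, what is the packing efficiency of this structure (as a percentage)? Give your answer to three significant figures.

34.0%

In a diamond cubic lattice nearest neighbors lie along the body diagonal with √3·a = 8r, so r = 0.2165a = 77.29 pm.
Packing fraction = Z·(4/3)πr³ / a³ = 8 × (4/3)π × (77.29)³ / (357)³ = 0.3401 = 34.0%.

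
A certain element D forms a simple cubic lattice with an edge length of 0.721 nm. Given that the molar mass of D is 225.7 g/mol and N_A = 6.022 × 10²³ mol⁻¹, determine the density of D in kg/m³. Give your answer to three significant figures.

1000 kg/m³

A simple cubic unit cell contains Z = 1 atom.
Cell volume: a³ = (0.721 nm)³ = (7.210 × 10^-8 cm)³ = 3.748 × 10^-22 cm³.
ρ = Z·M/(N_A·a³) = 1 × 225.7 / (6.022 × 10²³ × 3.748 × 10^-22) = 1.0000 g/cm³ = 1000 kg/m³.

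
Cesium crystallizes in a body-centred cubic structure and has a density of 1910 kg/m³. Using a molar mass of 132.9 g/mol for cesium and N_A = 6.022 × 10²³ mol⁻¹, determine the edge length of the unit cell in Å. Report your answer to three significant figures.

With Z = 2 atoms per BCC cell, a³ = Z·M/(N_A·ρ) = 2 × 132.9 / (6.022 × 10²³ × 1.910 g/cm³) = 2.311 × 10^-22 cm³.
a = (2.311 × 10^-22)^(1/3) = 6.137 × 10^-8 cm = 6.14 Å.

6.14 Å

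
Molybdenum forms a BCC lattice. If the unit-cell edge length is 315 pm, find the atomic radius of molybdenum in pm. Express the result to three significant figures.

In a BCC lattice, atoms touch along the body diagonal, so √3·a = 4r.
r = √3·a/4 = 1.7321 × 315 / 4 = 136 pm.

136 pm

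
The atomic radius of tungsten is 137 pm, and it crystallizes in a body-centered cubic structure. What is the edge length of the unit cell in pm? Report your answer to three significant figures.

316 pm

In a BCC lattice, atoms touch along the body diagonal, so √3·a = 4r.
a = 4r/√3 = 4 × 137 / 1.7321 = 316 pm.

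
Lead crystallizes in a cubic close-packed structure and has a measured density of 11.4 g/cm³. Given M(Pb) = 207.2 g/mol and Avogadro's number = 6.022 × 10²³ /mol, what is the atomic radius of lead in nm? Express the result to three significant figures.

0.175 nm

For an FCC cell (Z = 4), a³ = Z·M/(N_A·ρ) = 4 × 207.2 / (6.022 × 10²³ × 11.40) = 1.207 × 10^-22 cm³, so a = 4.942 × 10^-8 cm = 0.4942 nm.
Atoms touch along the face diagonal, so √2·a = 4r, so r = 0.3536 × a = 0.175 nm.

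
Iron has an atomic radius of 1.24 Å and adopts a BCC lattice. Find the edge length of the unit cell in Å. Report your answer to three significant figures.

In a BCC lattice, atoms touch along the body diagonal, so √3·a = 4r.
a = 4r/√3 = 4 × 1.24 / 1.7321 = 2.86 Å.

2.86 Å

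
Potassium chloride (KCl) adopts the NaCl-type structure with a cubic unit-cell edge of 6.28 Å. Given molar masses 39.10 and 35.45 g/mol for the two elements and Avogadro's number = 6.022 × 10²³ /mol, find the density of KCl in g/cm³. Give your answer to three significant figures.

The NaCl-type structure contains Z = 4 formula units per cell; M(KCl) = 39.10 + 35.45 = 74.55 g/mol.
a³ = (6.280 × 10^-8 cm)³ = 2.477 × 10^-22 cm³.
ρ = 4 × 74.55 / (6.022 × 10²³ × 2.477 × 10^-22) = 1.999 g/cm³.

2.00 g/cm³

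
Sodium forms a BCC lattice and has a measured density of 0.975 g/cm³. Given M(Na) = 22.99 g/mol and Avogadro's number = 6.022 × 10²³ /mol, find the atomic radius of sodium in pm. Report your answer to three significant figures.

For a BCC cell (Z = 2), a³ = Z·M/(N_A·ρ) = 2 × 22.99 / (6.022 × 10²³ × 0.9750) = 7.831 × 10^-23 cm³, so a = 4.278 × 10^-8 cm = 427.8 pm.
Atoms touch along the body diagonal, so √3·a = 4r, so r = 0.4330 × a = 185 pm.

185 pm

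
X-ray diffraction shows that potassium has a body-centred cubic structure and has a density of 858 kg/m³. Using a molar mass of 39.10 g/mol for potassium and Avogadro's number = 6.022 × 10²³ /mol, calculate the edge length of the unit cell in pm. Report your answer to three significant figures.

533 pm

With Z = 2 atoms per BCC cell, a³ = Z·M/(N_A·ρ) = 2 × 39.10 / (6.022 × 10²³ × 0.8580 g/cm³) = 1.513 × 10^-22 cm³.
a = (1.513 × 10^-22)^(1/3) = 5.329 × 10^-8 cm = 533 pm.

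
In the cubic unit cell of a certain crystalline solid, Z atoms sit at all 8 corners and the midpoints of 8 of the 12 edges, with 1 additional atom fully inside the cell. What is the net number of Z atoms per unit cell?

Corner atoms are shared by 8 cells (1/8 each), edge atoms by 4 (1/4 each), interior atoms are unshared.
Net atoms = 8 × 1/8 + 8 × 1/4 + 1 = 1 + 2 + 1 = 4.

4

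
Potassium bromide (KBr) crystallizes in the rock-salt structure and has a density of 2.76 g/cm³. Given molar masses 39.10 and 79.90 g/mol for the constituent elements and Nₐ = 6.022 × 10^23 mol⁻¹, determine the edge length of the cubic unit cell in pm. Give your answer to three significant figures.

659 pm

M(KBr) = 119.0 g/mol; Z = 4 formula units per cell.
a³ = Z·M/(N_A·ρ) = 4 × 119.0 / (6.022 × 10²³ × 2.76) = 2.864 × 10^-22 cm³, so a = 6.592 × 10^-8 cm = 659 pm.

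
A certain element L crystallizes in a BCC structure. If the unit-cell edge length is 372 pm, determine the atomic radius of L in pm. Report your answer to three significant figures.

In a BCC lattice, atoms touch along the body diagonal, so √3·a = 4r.
r = √3·a/4 = 1.7321 × 372 / 4 = 161 pm.

161 pm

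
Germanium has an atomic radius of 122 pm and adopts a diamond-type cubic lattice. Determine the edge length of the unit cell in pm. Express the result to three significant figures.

In a diamond cubic lattice, nearest neighbors lie along the body diagonal with √3·a = 8r.
a = 8r/√3 = 8 × 122 / 1.7321 = 563 pm.

563 pm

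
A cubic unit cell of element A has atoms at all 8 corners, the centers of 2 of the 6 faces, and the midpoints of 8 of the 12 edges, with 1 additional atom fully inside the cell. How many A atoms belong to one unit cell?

5

Corner atoms are shared by 8 cells (1/8 each), face atoms by 2 (1/2 each), edge atoms by 4 (1/4 each), interior atoms are unshared.
Net atoms = 8 × 1/8 + 2 × 1/2 + 8 × 1/4 + 1 = 1 + 1 + 2 + 1 = 5.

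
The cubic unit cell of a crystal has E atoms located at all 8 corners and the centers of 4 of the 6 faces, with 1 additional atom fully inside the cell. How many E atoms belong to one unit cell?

4

Corner atoms are shared by 8 cells (1/8 each), face atoms by 2 (1/2 each), interior atoms are unshared.
Net atoms = 8 × 1/8 + 4 × 1/2 + 1 = 1 + 2 + 1 = 4.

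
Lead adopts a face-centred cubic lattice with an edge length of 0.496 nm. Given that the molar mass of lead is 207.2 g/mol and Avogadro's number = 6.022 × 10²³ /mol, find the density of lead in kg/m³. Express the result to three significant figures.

11300 kg/m³

An FCC unit cell contains Z = 4 atoms.
Cell volume: a³ = (0.496 nm)³ = (4.960 × 10^-8 cm)³ = 1.220 × 10^-22 cm³.
ρ = Z·M/(N_A·a³) = 4 × 207.2 / (6.022 × 10²³ × 1.220 × 10^-22) = 11.28 g/cm³ = 11300 kg/m³.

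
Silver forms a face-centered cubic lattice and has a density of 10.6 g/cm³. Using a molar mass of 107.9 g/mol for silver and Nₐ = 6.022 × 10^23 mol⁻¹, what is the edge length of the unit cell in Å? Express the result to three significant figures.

With Z = 4 atoms per FCC cell, a³ = Z·M/(N_A·ρ) = 4 × 107.9 / (6.022 × 10²³ × 10.60 g/cm³) = 6.761 × 10^-23 cm³.
a = (6.761 × 10^-23)^(1/3) = 4.074 × 10^-8 cm = 4.07 Å.

4.07 Å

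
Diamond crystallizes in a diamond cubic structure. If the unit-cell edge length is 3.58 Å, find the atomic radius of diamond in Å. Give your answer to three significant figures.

0.775 Å

In a diamond cubic lattice, nearest neighbors lie along the body diagonal with √3·a = 8r.
r = √3·a/8 = 1.7321 × 3.58 / 8 = 0.775 Å.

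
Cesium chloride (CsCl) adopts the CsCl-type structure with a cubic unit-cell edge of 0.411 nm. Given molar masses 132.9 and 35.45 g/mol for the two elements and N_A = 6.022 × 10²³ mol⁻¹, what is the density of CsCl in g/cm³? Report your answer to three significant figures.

4.03 g/cm³

The CsCl-type structure contains Z = 1 formula unit per cell; M(CsCl) = 132.9 + 35.45 = 168.35 g/mol.
a³ = (4.110 × 10^-8 cm)³ = 6.943 × 10^-23 cm³.
ρ = 1 × 168.35 / (6.022 × 10²³ × 6.943 × 10^-23) = 4.027 g/cm³.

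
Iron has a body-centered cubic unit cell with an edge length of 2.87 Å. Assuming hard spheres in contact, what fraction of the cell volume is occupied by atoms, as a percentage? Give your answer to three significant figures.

In a BCC lattice atoms touch along the body diagonal, so √3·a = 4r, so r = 0.4330a = 1.243 Å.
Packing fraction = Z·(4/3)πr³ / a³ = 2 × (4/3)π × (1.243)³ / (2.87)³ = 0.6802 = 68.0%.

68.0%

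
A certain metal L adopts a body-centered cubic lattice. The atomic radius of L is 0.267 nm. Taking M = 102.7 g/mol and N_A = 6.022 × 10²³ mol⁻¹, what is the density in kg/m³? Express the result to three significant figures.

1450 kg/m³

In a BCC lattice, atoms touch along the body diagonal, so √3·a = 4r, giving a = 0.6166 nm = 6.166 × 10^-8 cm.
With Z = 2, ρ = Z·M/(N_A·a³) = 2 × 102.7 / (6.022 × 10²³ × 2.344 × 10^-22) = 1.455 g/cm³ = 1450 kg/m³.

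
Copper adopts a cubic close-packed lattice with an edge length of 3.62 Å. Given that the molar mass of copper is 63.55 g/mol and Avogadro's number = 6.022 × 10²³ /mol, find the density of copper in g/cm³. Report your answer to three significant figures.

8.90 g/cm³

An FCC unit cell contains Z = 4 atoms.
Cell volume: a³ = (3.62 Å)³ = (3.620 × 10^-8 cm)³ = 4.744 × 10^-23 cm³.
ρ = Z·M/(N_A·a³) = 4 × 63.55 / (6.022 × 10²³ × 4.744 × 10^-23) = 8.898 g/cm³.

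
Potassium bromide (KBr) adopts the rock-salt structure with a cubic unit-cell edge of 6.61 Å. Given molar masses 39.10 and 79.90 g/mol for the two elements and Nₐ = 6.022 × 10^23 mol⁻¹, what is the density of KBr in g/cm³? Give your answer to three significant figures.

The rock-salt structure contains Z = 4 formula units per cell; M(KBr) = 39.10 + 79.90 = 119.0 g/mol.
a³ = (6.610 × 10^-8 cm)³ = 2.888 × 10^-22 cm³.
ρ = 4 × 119.0 / (6.022 × 10²³ × 2.888 × 10^-22) = 2.737 g/cm³.

2.74 g/cm³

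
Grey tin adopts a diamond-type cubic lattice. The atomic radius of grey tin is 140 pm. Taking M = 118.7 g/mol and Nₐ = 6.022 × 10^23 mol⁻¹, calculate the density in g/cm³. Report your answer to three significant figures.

5.83 g/cm³

In a diamond cubic lattice, nearest neighbors lie along the body diagonal with √3·a = 8r, giving a = 646.6 pm = 6.466 × 10^-8 cm.
With Z = 8, ρ = Z·M/(N_A·a³) = 8 × 118.7 / (6.022 × 10²³ × 2.704 × 10^-22) = 5.832 g/cm³.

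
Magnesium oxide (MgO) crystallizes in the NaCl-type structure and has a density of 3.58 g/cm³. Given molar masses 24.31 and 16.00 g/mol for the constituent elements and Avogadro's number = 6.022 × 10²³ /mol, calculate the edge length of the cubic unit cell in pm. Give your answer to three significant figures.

M(MgO) = 40.31 g/mol; Z = 4 formula units per cell.
a³ = Z·M/(N_A·ρ) = 4 × 40.31 / (6.022 × 10²³ × 3.58) = 7.479 × 10^-23 cm³, so a = 4.213 × 10^-8 cm = 421 pm.

421 pm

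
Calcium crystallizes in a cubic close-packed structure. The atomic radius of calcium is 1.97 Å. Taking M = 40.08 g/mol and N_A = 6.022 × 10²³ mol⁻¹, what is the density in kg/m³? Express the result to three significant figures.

In an FCC lattice, atoms touch along the face diagonal, so √2·a = 4r, giving a = 5.572 Å = 5.572 × 10^-8 cm.
With Z = 4, ρ = Z·M/(N_A·a³) = 4 × 40.08 / (6.022 × 10²³ × 1.730 × 10^-22) = 1.539 g/cm³ = 1540 kg/m³.

1540 kg/m³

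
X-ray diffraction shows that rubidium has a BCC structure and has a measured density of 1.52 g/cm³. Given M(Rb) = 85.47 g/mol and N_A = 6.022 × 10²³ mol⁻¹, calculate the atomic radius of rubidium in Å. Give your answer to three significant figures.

For a BCC cell (Z = 2), a³ = Z·M/(N_A·ρ) = 2 × 85.47 / (6.022 × 10²³ × 1.520) = 1.867 × 10^-22 cm³, so a = 5.716 × 10^-8 cm = 5.716 Å.
Atoms touch along the body diagonal, so √3·a = 4r, so r = 0.4330 × a = 2.48 Å.

2.48 Å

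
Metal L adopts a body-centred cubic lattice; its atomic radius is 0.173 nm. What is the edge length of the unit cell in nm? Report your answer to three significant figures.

In a BCC lattice, atoms touch along the body diagonal, so √3·a = 4r.
a = 4r/√3 = 4 × 0.173 / 1.7321 = 0.400 nm.

0.400 nm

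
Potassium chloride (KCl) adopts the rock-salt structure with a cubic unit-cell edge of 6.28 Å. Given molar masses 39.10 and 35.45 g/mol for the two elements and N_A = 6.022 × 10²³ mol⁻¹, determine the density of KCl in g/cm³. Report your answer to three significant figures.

The rock-salt structure contains Z = 4 formula units per cell; M(KCl) = 39.10 + 35.45 = 74.55 g/mol.
a³ = (6.280 × 10^-8 cm)³ = 2.477 × 10^-22 cm³.
ρ = 4 × 74.55 / (6.022 × 10²³ × 2.477 × 10^-22) = 1.999 g/cm³.

2.00 g/cm³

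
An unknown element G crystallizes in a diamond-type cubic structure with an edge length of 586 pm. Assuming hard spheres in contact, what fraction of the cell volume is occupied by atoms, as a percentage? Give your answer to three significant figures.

34.0%

In a diamond cubic lattice nearest neighbors lie along the body diagonal with √3·a = 8r, so r = 0.2165a = 126.9 pm.
Packing fraction = Z·(4/3)πr³ / a³ = 8 × (4/3)π × (126.9)³ / (586)³ = 0.3401 = 34.0%.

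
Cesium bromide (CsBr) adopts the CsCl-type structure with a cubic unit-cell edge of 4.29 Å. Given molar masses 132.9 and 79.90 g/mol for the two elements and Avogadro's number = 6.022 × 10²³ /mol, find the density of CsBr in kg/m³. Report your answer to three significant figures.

4480 kg/m³

The CsCl-type structure contains Z = 1 formula unit per cell; M(CsBr) = 132.9 + 79.90 = 212.8 g/mol.
a³ = (4.290 × 10^-8 cm)³ = 7.895 × 10^-23 cm³.
ρ = 1 × 212.8 / (6.022 × 10²³ × 7.895 × 10^-23) = 4.476 g/cm³ = 4480 kg/m³.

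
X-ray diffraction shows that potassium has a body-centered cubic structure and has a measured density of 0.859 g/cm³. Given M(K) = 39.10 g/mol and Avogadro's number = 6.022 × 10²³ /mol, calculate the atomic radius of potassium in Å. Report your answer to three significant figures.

For a BCC cell (Z = 2), a³ = Z·M/(N_A·ρ) = 2 × 39.10 / (6.022 × 10²³ × 0.8590) = 1.512 × 10^-22 cm³, so a = 5.327 × 10^-8 cm = 5.327 Å.
Atoms touch along the body diagonal, so √3·a = 4r, so r = 0.4330 × a = 2.31 Å.

2.31 Å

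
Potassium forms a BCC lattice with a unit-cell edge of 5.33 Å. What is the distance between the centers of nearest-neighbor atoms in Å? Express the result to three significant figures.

4.62 Å

In a BCC structure, atoms touch along the body diagonal, so √3·a = 4r; the nearest-neighbor distance equals 2r = 0.8660·a.
d = 0.8660 × 5.33 = 4.62 Å.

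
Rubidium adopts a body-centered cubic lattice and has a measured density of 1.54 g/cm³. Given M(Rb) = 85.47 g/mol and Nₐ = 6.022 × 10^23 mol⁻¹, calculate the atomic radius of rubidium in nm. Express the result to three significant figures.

0.246 nm

For a BCC cell (Z = 2), a³ = Z·M/(N_A·ρ) = 2 × 85.47 / (6.022 × 10²³ × 1.540) = 1.843 × 10^-22 cm³, so a = 5.691 × 10^-8 cm = 0.5691 nm.
Atoms touch along the body diagonal, so √3·a = 4r, so r = 0.4330 × a = 0.246 nm.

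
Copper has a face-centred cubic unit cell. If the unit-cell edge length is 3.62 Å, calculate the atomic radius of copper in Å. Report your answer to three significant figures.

1.28 Å

In an FCC lattice, atoms touch along the face diagonal, so √2·a = 4r.
r = √2·a/4 = 1.4142 × 3.62 / 4 = 1.28 Å.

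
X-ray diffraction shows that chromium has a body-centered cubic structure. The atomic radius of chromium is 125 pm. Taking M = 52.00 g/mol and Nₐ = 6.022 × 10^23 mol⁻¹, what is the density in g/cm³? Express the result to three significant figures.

In a BCC lattice, atoms touch along the body diagonal, so √3·a = 4r, giving a = 288.7 pm = 2.887 × 10^-8 cm.
With Z = 2, ρ = Z·M/(N_A·a³) = 2 × 52.00 / (6.022 × 10²³ × 2.406 × 10^-23) = 7.179 g/cm³.

7.18 g/cm³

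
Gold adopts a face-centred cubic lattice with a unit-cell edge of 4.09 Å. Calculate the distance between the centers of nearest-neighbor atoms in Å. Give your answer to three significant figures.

In an FCC structure, atoms touch along the face diagonal, so √2·a = 4r; the nearest-neighbor distance equals 2r = 0.7071·a.
d = 0.7071 × 4.09 = 2.89 Å.

2.89 Å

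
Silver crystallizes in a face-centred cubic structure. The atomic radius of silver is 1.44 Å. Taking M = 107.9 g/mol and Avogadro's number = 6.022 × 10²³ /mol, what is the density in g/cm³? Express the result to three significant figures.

10.6 g/cm³

In an FCC lattice, atoms touch along the face diagonal, so √2·a = 4r, giving a = 4.073 Å = 4.073 × 10^-8 cm.
With Z = 4, ρ = Z·M/(N_A·a³) = 4 × 107.9 / (6.022 × 10²³ × 6.757 × 10^-23) = 10.61 g/cm³.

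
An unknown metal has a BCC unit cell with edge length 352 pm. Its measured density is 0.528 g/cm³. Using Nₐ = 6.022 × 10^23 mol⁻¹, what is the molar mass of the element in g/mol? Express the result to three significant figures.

A BCC cell has Z = 2 atoms; a = 3.520 × 10^-8 cm.
M = ρ·N_A·a³/Z = 0.528 × 6.022 × 10²³ × 4.361 × 10^-23 / 2 = 6.93 g/mol.

6.93 g/mol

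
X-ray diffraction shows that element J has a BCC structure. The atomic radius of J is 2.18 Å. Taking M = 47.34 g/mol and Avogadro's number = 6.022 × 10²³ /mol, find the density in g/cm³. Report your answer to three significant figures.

In a BCC lattice, atoms touch along the body diagonal, so √3·a = 4r, giving a = 5.034 Å = 5.034 × 10^-8 cm.
With Z = 2, ρ = Z·M/(N_A·a³) = 2 × 47.34 / (6.022 × 10²³ × 1.276 × 10^-22) = 1.232 g/cm³.

1.23 g/cm³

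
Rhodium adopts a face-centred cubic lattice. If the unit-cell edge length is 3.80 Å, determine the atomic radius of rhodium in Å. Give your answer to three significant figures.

In an FCC lattice, atoms touch along the face diagonal, so √2·a = 4r.
r = √2·a/4 = 1.4142 × 3.80 / 4 = 1.34 Å.

1.34 Å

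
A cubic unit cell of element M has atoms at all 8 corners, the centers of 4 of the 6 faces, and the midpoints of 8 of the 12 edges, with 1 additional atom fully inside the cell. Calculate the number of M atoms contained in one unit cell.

Corner atoms are shared by 8 cells (1/8 each), face atoms by 2 (1/2 each), edge atoms by 4 (1/4 each), interior atoms are unshared.
Net atoms = 8 × 1/8 + 4 × 1/2 + 8 × 1/4 + 1 = 1 + 2 + 2 + 1 = 6.

6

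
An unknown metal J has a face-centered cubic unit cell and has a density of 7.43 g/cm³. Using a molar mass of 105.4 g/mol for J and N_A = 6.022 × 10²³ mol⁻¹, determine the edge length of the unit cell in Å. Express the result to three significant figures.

4.55 Å

With Z = 4 atoms per FCC cell, a³ = Z·M/(N_A·ρ) = 4 × 105.4 / (6.022 × 10²³ × 7.430 g/cm³) = 9.423 × 10^-23 cm³.
a = (9.423 × 10^-23)^(1/3) = 4.550 × 10^-8 cm = 4.55 Å.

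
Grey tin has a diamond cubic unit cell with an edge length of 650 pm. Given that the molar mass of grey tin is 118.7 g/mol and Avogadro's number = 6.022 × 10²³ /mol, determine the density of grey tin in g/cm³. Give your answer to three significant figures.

A diamond cubic unit cell contains Z = 8 atoms.
Cell volume: a³ = (650 pm)³ = (6.500 × 10^-8 cm)³ = 2.746 × 10^-22 cm³.
ρ = Z·M/(N_A·a³) = 8 × 118.7 / (6.022 × 10²³ × 2.746 × 10^-22) = 5.742 g/cm³.

5.74 g/cm³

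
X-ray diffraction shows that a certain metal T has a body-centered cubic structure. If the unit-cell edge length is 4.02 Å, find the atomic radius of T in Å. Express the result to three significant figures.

1.74 Å

In a BCC lattice, atoms touch along the body diagonal, so √3·a = 4r.
r = √3·a/4 = 1.7321 × 4.02 / 4 = 1.74 Å.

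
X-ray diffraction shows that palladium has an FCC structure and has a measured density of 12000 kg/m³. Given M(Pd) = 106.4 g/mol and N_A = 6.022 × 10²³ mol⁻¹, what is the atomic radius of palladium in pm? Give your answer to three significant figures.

138 pm

For an FCC cell (Z = 4), a³ = Z·M/(N_A·ρ) = 4 × 106.4 / (6.022 × 10²³ × 12.00) = 5.890 × 10^-23 cm³, so a = 3.891 × 10^-8 cm = 389.1 pm.
Atoms touch along the face diagonal, so √2·a = 4r, so r = 0.3536 × a = 138 pm.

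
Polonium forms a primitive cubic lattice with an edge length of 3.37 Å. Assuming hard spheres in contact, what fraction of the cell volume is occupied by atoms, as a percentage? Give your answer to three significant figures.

52.4%

In a simple cubic lattice atoms touch along the cell edge, so a = 2r, so r = 0.5000a = 1.685 Å.
Packing fraction = Z·(4/3)πr³ / a³ = 1 × (4/3)π × (1.685)³ / (3.37)³ = 0.5236 = 52.4%.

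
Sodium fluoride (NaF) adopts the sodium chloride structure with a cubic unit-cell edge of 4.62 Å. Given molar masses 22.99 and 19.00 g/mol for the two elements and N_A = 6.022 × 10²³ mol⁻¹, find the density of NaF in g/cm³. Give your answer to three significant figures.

2.83 g/cm³

The sodium chloride structure contains Z = 4 formula units per cell; M(NaF) = 22.99 + 19.00 = 41.99 g/mol.
a³ = (4.620 × 10^-8 cm)³ = 9.861 × 10^-23 cm³.
ρ = 4 × 41.99 / (6.022 × 10²³ × 9.861 × 10^-23) = 2.828 g/cm³.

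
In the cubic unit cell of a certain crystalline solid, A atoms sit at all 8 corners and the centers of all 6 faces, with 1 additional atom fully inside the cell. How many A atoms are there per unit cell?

Corner atoms are shared by 8 cells (1/8 each), face atoms by 2 (1/2 each), interior atoms are unshared.
Net atoms = 8 × 1/8 + 6 × 1/2 + 1 = 1 + 3 + 1 = 5.

5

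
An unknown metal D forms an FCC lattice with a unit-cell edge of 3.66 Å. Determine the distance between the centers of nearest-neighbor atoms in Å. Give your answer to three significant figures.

In an FCC structure, atoms touch along the face diagonal, so √2·a = 4r; the nearest-neighbor distance equals 2r = 0.7071·a.
d = 0.7071 × 3.66 = 2.59 Å.

2.59 Å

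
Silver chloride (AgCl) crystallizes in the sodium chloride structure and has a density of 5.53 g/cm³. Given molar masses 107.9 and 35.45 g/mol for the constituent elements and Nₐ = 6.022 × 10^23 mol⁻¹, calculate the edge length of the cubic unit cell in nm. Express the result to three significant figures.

M(AgCl) = 143.35 g/mol; Z = 4 formula units per cell.
a³ = Z·M/(N_A·ρ) = 4 × 143.35 / (6.022 × 10²³ × 5.53) = 1.722 × 10^-22 cm³, so a = 5.563 × 10^-8 cm = 0.556 nm.

0.556 nm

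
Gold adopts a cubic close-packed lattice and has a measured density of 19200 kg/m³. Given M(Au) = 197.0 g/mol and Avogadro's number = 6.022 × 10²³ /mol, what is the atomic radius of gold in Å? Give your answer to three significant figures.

1.44 Å

For an FCC cell (Z = 4), a³ = Z·M/(N_A·ρ) = 4 × 197.0 / (6.022 × 10²³ × 19.20) = 6.815 × 10^-23 cm³, so a = 4.085 × 10^-8 cm = 4.085 Å.
Atoms touch along the face diagonal, so √2·a = 4r, so r = 0.3536 × a = 1.44 Å.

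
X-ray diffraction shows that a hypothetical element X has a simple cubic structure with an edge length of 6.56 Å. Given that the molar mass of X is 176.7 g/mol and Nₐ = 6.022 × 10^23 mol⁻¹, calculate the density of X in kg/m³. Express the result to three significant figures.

A simple cubic unit cell contains Z = 1 atom.
Cell volume: a³ = (6.56 Å)³ = (6.560 × 10^-8 cm)³ = 2.823 × 10^-22 cm³.
ρ = Z·M/(N_A·a³) = 1 × 176.7 / (6.022 × 10²³ × 2.823 × 10^-22) = 1.039 g/cm³ = 1040 kg/m³.

1040 kg/m³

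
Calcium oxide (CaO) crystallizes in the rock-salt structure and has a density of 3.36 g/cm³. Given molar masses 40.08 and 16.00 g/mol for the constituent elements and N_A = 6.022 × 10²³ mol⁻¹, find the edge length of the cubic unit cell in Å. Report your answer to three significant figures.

4.80 Å

M(CaO) = 56.08 g/mol; Z = 4 formula units per cell.
a³ = Z·M/(N_A·ρ) = 4 × 56.08 / (6.022 × 10²³ × 3.36) = 1.109 × 10^-22 cm³, so a = 4.804 × 10^-8 cm = 4.80 Å.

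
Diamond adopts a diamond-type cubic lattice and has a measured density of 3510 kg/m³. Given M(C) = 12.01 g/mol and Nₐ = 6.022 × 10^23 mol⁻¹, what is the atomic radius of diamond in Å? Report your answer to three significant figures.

For a diamond cubic cell (Z = 8), a³ = Z·M/(N_A·ρ) = 8 × 12.01 / (6.022 × 10²³ × 3.510) = 4.546 × 10^-23 cm³, so a = 3.569 × 10^-8 cm = 3.569 Å.
Nearest neighbors lie along the body diagonal with √3·a = 8r, so r = 0.2165 × a = 0.773 Å.

0.773 Å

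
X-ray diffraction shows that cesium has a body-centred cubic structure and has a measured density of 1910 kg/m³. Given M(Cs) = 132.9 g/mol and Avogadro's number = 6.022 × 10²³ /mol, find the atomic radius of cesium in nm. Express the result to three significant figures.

0.266 nm

For a BCC cell (Z = 2), a³ = Z·M/(N_A·ρ) = 2 × 132.9 / (6.022 × 10²³ × 1.910) = 2.311 × 10^-22 cm³, so a = 6.137 × 10^-8 cm = 0.6137 nm.
Atoms touch along the body diagonal, so √3·a = 4r, so r = 0.4330 × a = 0.266 nm.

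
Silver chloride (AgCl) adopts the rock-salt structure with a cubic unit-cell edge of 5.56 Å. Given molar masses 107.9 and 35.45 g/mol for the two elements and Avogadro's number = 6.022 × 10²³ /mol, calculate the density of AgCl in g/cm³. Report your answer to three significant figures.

The rock-salt structure contains Z = 4 formula units per cell; M(AgCl) = 107.9 + 35.45 = 143.35 g/mol.
a³ = (5.560 × 10^-8 cm)³ = 1.719 × 10^-22 cm³.
ρ = 4 × 143.35 / (6.022 × 10²³ × 1.719 × 10^-22) = 5.540 g/cm³.

5.54 g/cm³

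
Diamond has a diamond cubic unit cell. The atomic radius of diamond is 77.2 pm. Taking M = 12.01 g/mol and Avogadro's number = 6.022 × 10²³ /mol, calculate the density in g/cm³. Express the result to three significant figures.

3.52 g/cm³

In a diamond cubic lattice, nearest neighbors lie along the body diagonal with √3·a = 8r, giving a = 356.6 pm = 3.566 × 10^-8 cm.
With Z = 8, ρ = Z·M/(N_A·a³) = 8 × 12.01 / (6.022 × 10²³ × 4.534 × 10^-23) = 3.519 g/cm³.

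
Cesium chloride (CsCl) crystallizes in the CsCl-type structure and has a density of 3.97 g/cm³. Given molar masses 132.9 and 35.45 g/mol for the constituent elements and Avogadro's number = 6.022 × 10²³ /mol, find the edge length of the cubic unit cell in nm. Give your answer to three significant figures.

M(CsCl) = 168.35 g/mol; Z = 1 formula unit per cell.
a³ = Z·M/(N_A·ρ) = 1 × 168.35 / (6.022 × 10²³ × 3.97) = 7.042 × 10^-23 cm³, so a = 4.129 × 10^-8 cm = 0.413 nm.

0.413 nm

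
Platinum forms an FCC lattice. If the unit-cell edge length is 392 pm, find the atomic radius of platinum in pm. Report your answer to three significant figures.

In an FCC lattice, atoms touch along the face diagonal, so √2·a = 4r.
r = √2·a/4 = 1.4142 × 392 / 4 = 139 pm.

139 pm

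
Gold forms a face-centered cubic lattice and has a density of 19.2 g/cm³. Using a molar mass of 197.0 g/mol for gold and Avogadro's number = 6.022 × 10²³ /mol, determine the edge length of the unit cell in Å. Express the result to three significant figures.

4.08 Å

With Z = 4 atoms per FCC cell, a³ = Z·M/(N_A·ρ) = 4 × 197.0 / (6.022 × 10²³ × 19.20 g/cm³) = 6.815 × 10^-23 cm³.
a = (6.815 × 10^-23)^(1/3) = 4.085 × 10^-8 cm = 4.08 Å.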